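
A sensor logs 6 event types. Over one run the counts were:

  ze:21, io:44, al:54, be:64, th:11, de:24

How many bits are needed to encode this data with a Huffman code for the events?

524

Build the Huffman tree bottom-up:
th(11) + ze(21) → 32
de(24) + 32 → 56
io(44) + al(54) → 98
56 + be(64) → 120
98 + 120 → 218
The encoded length is the sum of every internal node's weight: 32 + 56 + 98 + 120 + 218 = 524 bits.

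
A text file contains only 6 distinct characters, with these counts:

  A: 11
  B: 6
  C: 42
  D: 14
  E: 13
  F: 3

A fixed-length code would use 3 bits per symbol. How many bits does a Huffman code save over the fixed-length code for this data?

75

Fixed-length: 3 bits × 89 symbols = 267 bits.
Huffman merges:
F(3) + B(6) → 9
9 + A(11) → 20
E(13) + D(14) → 27
20 + 27 → 47
C(42) + 47 → 89
Huffman total = 9 + 20 + 27 + 47 + 89 = 192 bits.
Saving = 267 − 192 = 75 bits.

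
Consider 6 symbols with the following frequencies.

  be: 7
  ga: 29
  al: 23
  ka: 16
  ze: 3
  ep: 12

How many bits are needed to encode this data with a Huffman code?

Build the Huffman tree bottom-up:
combine ze(3), be(7) → 10
combine 10, ep(12) → 22
combine ka(16), 22 → 38
combine al(23), ga(29) → 52
combine 38, 52 → 90
Each symbol's bit-cost is frequency × depth; summing gives 212 bits (equivalently 10 + 22 + 38 + 52 + 90).

212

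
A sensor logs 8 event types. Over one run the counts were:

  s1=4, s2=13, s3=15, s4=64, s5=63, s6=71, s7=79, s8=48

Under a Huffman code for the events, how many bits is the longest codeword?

Merge the two lowest-weight nodes at each step:
merge s1(4) and s2(13): 17
merge s3(15) and 17: 32
merge 32 and s8(48): 80
merge s5(63) and s4(64): 127
merge s6(71) and s7(79): 150
merge 80 and 127: 207
merge 150 and 207: 357
The rarest symbols sit at the bottom; the longest codeword is 5 bits.

5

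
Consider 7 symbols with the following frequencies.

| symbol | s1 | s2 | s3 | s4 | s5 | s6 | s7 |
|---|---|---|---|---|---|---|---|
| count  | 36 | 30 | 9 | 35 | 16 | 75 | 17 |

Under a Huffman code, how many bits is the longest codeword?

4

Merge the two lowest-weight nodes at each step:
merge s3(9) and s5(16): 25
merge s7(17) and 25: 42
merge s2(30) and s4(35): 65
merge s1(36) and 42: 78
merge 65 and s6(75): 140
merge 78 and 140: 218
The first pair merged (s3, s5) ends up deepest, at depth 4.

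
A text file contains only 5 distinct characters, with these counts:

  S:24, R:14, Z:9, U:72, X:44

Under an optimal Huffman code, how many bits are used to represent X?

Huffman merges, smallest pair first:
merge Z(9) and R(14): 23
merge 23 and S(24): 47
merge X(44) and 47: 91
merge U(72) and 91: 163
The subtree containing X is merged 2 times, so code length = 2.

2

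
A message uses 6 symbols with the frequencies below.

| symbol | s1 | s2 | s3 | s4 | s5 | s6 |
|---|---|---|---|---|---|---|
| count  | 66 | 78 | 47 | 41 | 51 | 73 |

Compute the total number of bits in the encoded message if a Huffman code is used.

917

Build the Huffman tree bottom-up:
merge s4(41) and s3(47): 88
merge s5(51) and s1(66): 117
merge s6(73) and s2(78): 151
merge 88 and 117: 205
merge 151 and 205: 356
Each symbol's bit-cost is frequency × depth; summing gives 917 bits (equivalently 88 + 117 + 151 + 205 + 356).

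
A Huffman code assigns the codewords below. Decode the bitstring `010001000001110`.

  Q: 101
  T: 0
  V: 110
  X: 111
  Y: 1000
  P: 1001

Read left to right; each codeword is recognised as soon as it completes (prefix code):
  0→T | 1000→Y | 1000→Y | 0→T | 0→T | 111→X | 0→T
Decoded message: TYYTTXT

TYYTTXT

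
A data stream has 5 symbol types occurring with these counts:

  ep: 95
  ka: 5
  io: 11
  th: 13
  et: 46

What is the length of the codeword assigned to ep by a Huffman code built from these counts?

1

Build the tree from the bottom:
combine ka(5), io(11) → 16
combine th(13), 16 → 29
combine 29, et(46) → 75
combine 75, ep(95) → 170
ep is a child of the root — depth 1, so its codeword is a single bit.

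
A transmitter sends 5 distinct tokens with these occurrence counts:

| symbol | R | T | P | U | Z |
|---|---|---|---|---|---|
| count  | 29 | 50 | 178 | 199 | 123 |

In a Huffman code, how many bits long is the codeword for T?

3

Repeatedly merge the two smallest:
merge R(29) and T(50): 79
merge 79 and Z(123): 202
merge P(178) and U(199): 377
merge 202 and 377: 579
T sits 3 levels below the root, so its codeword is 3 bits.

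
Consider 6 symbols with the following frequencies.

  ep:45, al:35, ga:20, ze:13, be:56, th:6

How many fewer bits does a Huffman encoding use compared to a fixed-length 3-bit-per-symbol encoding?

117

Fixed-length: 3 bits × 175 symbols = 525 bits.
Huffman merges:
merge th(6) and ze(13): 19
merge 19 and ga(20): 39
merge al(35) and 39: 74
merge ep(45) and be(56): 101
merge 74 and 101: 175
Huffman total = 19 + 39 + 74 + 101 + 175 = 408 bits.
Saving = 525 − 408 = 117 bits.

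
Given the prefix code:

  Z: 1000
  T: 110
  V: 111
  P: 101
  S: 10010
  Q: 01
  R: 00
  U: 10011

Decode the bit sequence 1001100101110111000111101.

URPTVRQVQ

Read left to right; each codeword is recognised as soon as it completes (prefix code):
  10011→U | 00→R | 101→P | 110→T | 111→V | 00→R | 01→Q | 111→V | 01→Q
Decoded message: URPTVRQVQ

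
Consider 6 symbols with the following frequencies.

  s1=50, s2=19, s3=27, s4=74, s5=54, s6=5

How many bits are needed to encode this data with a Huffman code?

533

Merge the two smallest weights repeatedly:
merge s6(5) and s2(19): 24
merge 24 and s3(27): 51
merge s1(50) and 51: 101
merge s5(54) and s4(74): 128
merge 101 and 128: 229
Total encoded bits = sum of merged weights = 24 + 51 + 101 + 128 + 229 = 533.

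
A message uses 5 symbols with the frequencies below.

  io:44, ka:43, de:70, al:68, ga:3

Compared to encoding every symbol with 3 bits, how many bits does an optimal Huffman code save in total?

182

Fixed-length: 3 bits × 228 symbols = 684 bits.
Huffman merges:
merge ga(3) and ka(43): 46
merge io(44) and 46: 90
merge al(68) and de(70): 138
merge 90 and 138: 228
Huffman total = 46 + 90 + 138 + 228 = 502 bits.
Saving = 684 − 502 = 182 bits.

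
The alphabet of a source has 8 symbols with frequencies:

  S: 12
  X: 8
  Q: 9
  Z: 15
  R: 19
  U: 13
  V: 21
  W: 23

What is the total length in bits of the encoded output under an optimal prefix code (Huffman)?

354

Merge the two smallest weights repeatedly:
X(8) + Q(9) → 17
S(12) + U(13) → 25
Z(15) + 17 → 32
R(19) + V(21) → 40
W(23) + 25 → 48
32 + 40 → 72
48 + 72 → 120
Total encoded bits = sum of merged weights = 17 + 25 + 32 + 40 + 48 + 72 + 120 = 354.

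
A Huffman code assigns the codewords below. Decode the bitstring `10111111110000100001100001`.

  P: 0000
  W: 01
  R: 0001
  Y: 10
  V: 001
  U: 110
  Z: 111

YZZURPUR

Read left to right; each codeword is recognised as soon as it completes (prefix code):
  10→Y | 111→Z | 111→Z | 110→U | 0001→R | 0000→P | 110→U | 0001→R
Decoded message: YZZURPUR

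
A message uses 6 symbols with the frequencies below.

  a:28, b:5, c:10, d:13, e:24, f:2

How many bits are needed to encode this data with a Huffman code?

188

Merge the two smallest weights repeatedly:
combine f(2), b(5) → 7
combine 7, c(10) → 17
combine d(13), 17 → 30
combine e(24), a(28) → 52
combine 30, 52 → 82
Total encoded bits = sum of merged weights = 7 + 17 + 30 + 52 + 82 = 188.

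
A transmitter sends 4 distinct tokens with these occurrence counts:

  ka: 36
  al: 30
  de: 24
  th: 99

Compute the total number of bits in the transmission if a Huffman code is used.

333

Build the Huffman tree bottom-up:
merge de(24) and al(30): 54
merge ka(36) and 54: 90
merge 90 and th(99): 189
Each symbol's bit-cost is frequency × depth; summing gives 333 bits (equivalently 54 + 90 + 189).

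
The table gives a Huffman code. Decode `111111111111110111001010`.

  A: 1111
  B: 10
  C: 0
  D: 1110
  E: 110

Read left to right; each codeword is recognised as soon as it completes (prefix code):
  1111→A | 1111→A | 1111→A | 110→E | 1110→D | 0→C | 10→B | 10→B
Decoded message: AAAEDCBB

AAAEDCBB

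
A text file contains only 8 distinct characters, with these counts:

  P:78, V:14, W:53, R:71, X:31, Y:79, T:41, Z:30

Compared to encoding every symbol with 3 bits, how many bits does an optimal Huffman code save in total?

Fixed-length: 3 bits × 397 symbols = 1191 bits.
Huffman merges:
V(14) + Z(30) → 44
X(31) + T(41) → 72
44 + W(53) → 97
R(71) + 72 → 143
P(78) + Y(79) → 157
97 + 143 → 240
157 + 240 → 397
Huffman total = 44 + 72 + 97 + 143 + 157 + 240 + 397 = 1150 bits.
Saving = 1191 − 1150 = 41 bits.

41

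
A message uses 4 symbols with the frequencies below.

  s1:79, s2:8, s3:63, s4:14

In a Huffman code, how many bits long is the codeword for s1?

Repeatedly merge the two smallest:
combine s2(8), s4(14) → 22
combine 22, s3(63) → 85
combine s1(79), 85 → 164
s1 sits one level below the root: a 1-bit codeword.

1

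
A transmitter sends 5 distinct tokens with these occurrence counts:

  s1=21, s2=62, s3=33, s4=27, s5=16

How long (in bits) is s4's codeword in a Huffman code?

3

Huffman merges, smallest pair first:
merge s5(16) and s1(21): 37
merge s4(27) and s3(33): 60
merge 37 and 60: 97
merge s2(62) and 97: 159
The subtree containing s4 is merged 3 times, so code length = 3.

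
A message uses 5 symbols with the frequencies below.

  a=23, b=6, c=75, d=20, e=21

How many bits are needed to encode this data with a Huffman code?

285

Build the Huffman tree bottom-up:
b(6) + d(20) → 26
e(21) + a(23) → 44
26 + 44 → 70
70 + c(75) → 145
Each symbol's bit-cost is frequency × depth; summing gives 285 bits (equivalently 26 + 44 + 70 + 145).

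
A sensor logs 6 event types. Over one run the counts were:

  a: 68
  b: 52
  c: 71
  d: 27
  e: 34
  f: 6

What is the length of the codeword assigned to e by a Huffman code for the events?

Repeatedly merge the two smallest:
merge f(6) and d(27): 33
merge 33 and e(34): 67
merge b(52) and 67: 119
merge a(68) and c(71): 139
merge 119 and 139: 258
The subtree containing e is merged 3 times, so code length = 3.

3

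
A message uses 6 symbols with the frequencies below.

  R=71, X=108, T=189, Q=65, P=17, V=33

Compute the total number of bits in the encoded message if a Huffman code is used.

Merge the two smallest weights repeatedly:
merge P(17) and V(33): 50
merge 50 and Q(65): 115
merge R(71) and X(108): 179
merge 115 and 179: 294
merge T(189) and 294: 483
The encoded length is the sum of every internal node's weight: 50 + 115 + 179 + 294 + 483 = 1121 bits.

1121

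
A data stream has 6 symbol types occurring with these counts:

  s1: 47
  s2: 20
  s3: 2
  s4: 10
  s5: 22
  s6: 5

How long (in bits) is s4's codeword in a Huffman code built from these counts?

4

Huffman merges, smallest pair first:
combine s3(2), s6(5) → 7
combine 7, s4(10) → 17
combine 17, s2(20) → 37
combine s5(22), 37 → 59
combine s1(47), 59 → 106
s4 sits 4 levels below the root, so its codeword is 4 bits.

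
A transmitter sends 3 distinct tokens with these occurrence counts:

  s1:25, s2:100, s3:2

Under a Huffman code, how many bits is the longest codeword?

2

Merge the two lowest-weight nodes at each step:
merge s3(2) and s1(25): 27
merge 27 and s2(100): 127
The rarest symbols sit at the bottom; the longest codeword is 2 bits.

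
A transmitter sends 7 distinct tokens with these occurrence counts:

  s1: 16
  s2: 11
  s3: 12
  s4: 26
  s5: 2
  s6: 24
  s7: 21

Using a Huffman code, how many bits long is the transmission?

Merge the two smallest weights repeatedly:
merge s5(2) and s2(11): 13
merge s3(12) and 13: 25
merge s1(16) and s7(21): 37
merge s6(24) and 25: 49
merge s4(26) and 37: 63
merge 49 and 63: 112
The encoded length is the sum of every internal node's weight: 13 + 25 + 37 + 49 + 63 + 112 = 299 bits.

299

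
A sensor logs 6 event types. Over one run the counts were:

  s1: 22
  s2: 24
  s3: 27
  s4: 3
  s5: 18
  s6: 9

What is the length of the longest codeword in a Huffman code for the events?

Merge the two lowest-weight nodes at each step:
combine s4(3), s6(9) → 12
combine 12, s5(18) → 30
combine s1(22), s2(24) → 46
combine s3(27), 30 → 57
combine 46, 57 → 103
The first pair merged (s4, s6) ends up deepest, at depth 4.

4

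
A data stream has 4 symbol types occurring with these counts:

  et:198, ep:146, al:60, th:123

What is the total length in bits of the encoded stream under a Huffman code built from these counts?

Greedily combine the two least-frequent nodes:
al(60) + th(123) → 183
ep(146) + 183 → 329
et(198) + 329 → 527
Total encoded bits = sum of merged weights = 183 + 329 + 527 = 1039.

1039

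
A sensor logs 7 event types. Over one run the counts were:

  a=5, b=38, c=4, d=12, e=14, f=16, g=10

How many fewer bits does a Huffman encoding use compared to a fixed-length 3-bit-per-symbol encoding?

48

Fixed-length: 3 bits × 99 symbols = 297 bits.
Huffman merges:
c(4) + a(5) → 9
9 + g(10) → 19
d(12) + e(14) → 26
f(16) + 19 → 35
26 + 35 → 61
b(38) + 61 → 99
Huffman total = 9 + 19 + 26 + 35 + 61 + 99 = 249 bits.
Saving = 297 − 249 = 48 bits.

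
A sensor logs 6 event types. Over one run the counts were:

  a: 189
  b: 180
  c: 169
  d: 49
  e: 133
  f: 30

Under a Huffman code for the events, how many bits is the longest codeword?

Merge the two lowest-weight nodes at each step:
f(30) + d(49) → 79
79 + e(133) → 212
c(169) + b(180) → 349
a(189) + 212 → 401
349 + 401 → 750
Maximum depth reached is 4.

4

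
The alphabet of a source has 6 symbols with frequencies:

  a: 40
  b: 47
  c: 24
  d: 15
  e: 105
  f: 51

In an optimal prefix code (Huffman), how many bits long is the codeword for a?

3

Huffman merges, smallest pair first:
combine d(15), c(24) → 39
combine 39, a(40) → 79
combine b(47), f(51) → 98
combine 79, 98 → 177
combine e(105), 177 → 282
The subtree containing a is merged 3 times, so code length = 3.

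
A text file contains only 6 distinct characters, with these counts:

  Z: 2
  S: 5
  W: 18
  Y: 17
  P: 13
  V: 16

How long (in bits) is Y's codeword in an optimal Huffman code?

Repeatedly merge the two smallest:
combine Z(2), S(5) → 7
combine 7, P(13) → 20
combine V(16), Y(17) → 33
combine W(18), 20 → 38
combine 33, 38 → 71
Y sits 2 levels below the root, so its codeword is 2 bits.

2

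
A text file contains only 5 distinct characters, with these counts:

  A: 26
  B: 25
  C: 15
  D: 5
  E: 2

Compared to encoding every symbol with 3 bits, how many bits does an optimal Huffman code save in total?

70

Fixed-length: 3 bits × 73 symbols = 219 bits.
Huffman merges:
merge E(2) and D(5): 7
merge 7 and C(15): 22
merge 22 and B(25): 47
merge A(26) and 47: 73
Huffman total = 7 + 22 + 47 + 73 = 149 bits.
Saving = 219 − 149 = 70 bits.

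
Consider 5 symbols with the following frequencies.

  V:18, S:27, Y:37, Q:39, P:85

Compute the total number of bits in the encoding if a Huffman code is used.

448

Merge the two smallest weights repeatedly:
merge V(18) and S(27): 45
merge Y(37) and Q(39): 76
merge 45 and 76: 121
merge P(85) and 121: 206
The encoded length is the sum of every internal node's weight: 45 + 76 + 121 + 206 = 448 bits.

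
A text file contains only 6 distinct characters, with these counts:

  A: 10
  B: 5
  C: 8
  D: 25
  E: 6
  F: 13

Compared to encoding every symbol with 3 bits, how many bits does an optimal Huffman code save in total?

Fixed-length: 3 bits × 67 symbols = 201 bits.
Huffman merges:
B(5) + E(6) → 11
C(8) + A(10) → 18
11 + F(13) → 24
18 + 24 → 42
D(25) + 42 → 67
Huffman total = 11 + 18 + 24 + 42 + 67 = 162 bits.
Saving = 201 − 162 = 39 bits.

39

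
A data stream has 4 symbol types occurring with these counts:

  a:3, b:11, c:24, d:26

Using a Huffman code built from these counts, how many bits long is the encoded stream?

116

Merge the two smallest weights repeatedly:
merge a(3) and b(11): 14
merge 14 and c(24): 38
merge d(26) and 38: 64
Each symbol's bit-cost is frequency × depth; summing gives 116 bits (equivalently 14 + 38 + 64).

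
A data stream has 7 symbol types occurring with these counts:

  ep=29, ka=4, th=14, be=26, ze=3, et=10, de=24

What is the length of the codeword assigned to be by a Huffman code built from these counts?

Huffman merges, smallest pair first:
ze(3) + ka(4) → 7
7 + et(10) → 17
th(14) + 17 → 31
de(24) + be(26) → 50
ep(29) + 31 → 60
50 + 60 → 110
be sits 2 levels below the root, so its codeword is 2 bits.

2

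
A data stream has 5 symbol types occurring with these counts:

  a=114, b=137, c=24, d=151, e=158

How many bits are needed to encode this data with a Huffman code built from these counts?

1306

Greedily combine the two least-frequent nodes:
c(24) + a(114) → 138
b(137) + 138 → 275
d(151) + e(158) → 309
275 + 309 → 584
Total encoded bits = sum of merged weights = 138 + 275 + 309 + 584 = 1306.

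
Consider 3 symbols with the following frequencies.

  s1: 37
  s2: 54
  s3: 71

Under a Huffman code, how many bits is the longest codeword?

2

Merge the two lowest-weight nodes at each step:
s1(37) + s2(54) → 91
s3(71) + 91 → 162
The rarest symbols sit at the bottom; the longest codeword is 2 bits.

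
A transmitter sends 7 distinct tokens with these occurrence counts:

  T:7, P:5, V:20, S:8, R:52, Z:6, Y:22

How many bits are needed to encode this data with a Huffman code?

282

Build the Huffman tree bottom-up:
combine P(5), Z(6) → 11
combine T(7), S(8) → 15
combine 11, 15 → 26
combine V(20), Y(22) → 42
combine 26, 42 → 68
combine R(52), 68 → 120
Total encoded bits = sum of merged weights = 11 + 15 + 26 + 42 + 68 + 120 = 282.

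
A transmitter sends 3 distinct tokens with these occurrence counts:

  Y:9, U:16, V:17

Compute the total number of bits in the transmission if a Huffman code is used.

Greedily combine the two least-frequent nodes:
merge Y(9) and U(16): 25
merge V(17) and 25: 42
Total encoded bits = sum of merged weights = 25 + 42 = 67.

67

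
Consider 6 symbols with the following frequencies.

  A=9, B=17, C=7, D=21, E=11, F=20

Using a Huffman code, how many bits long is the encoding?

Build the Huffman tree bottom-up:
merge C(7) and A(9): 16
merge E(11) and 16: 27
merge B(17) and F(20): 37
merge D(21) and 27: 48
merge 37 and 48: 85
Total encoded bits = sum of merged weights = 16 + 27 + 37 + 48 + 85 = 213.

213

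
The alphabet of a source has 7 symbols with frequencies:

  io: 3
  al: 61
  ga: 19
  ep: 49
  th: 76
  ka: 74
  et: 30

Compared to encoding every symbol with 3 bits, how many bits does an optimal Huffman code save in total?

Fixed-length: 3 bits × 312 symbols = 936 bits.
Huffman merges:
merge io(3) and ga(19): 22
merge 22 and et(30): 52
merge ep(49) and 52: 101
merge al(61) and ka(74): 135
merge th(76) and 101: 177
merge 135 and 177: 312
Huffman total = 22 + 52 + 101 + 135 + 177 + 312 = 799 bits.
Saving = 936 − 799 = 137 bits.

137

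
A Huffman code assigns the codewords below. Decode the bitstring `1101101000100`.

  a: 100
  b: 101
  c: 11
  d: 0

cdcdada

Read left to right; each codeword is recognised as soon as it completes (prefix code):
  11→c | 0→d | 11→c | 0→d | 100→a | 0→d | 100→a
Decoded message: cdcdada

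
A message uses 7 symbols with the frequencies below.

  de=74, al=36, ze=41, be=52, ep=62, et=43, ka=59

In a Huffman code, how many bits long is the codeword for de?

2

Build the tree from the bottom:
merge al(36) and ze(41): 77
merge et(43) and be(52): 95
merge ka(59) and ep(62): 121
merge de(74) and 77: 151
merge 95 and 121: 216
merge 151 and 216: 367
de sits 2 levels below the root, so its codeword is 2 bits.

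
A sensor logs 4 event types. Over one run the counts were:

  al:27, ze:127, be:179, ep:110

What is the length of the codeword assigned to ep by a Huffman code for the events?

Huffman merges, smallest pair first:
al(27) + ep(110) → 137
ze(127) + 137 → 264
be(179) + 264 → 443
ep sits 3 levels below the root, so its codeword is 3 bits.

3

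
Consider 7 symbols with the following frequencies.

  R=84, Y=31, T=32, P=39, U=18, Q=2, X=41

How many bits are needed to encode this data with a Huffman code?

Greedily combine the two least-frequent nodes:
Q(2) + U(18) → 20
20 + Y(31) → 51
T(32) + P(39) → 71
X(41) + 51 → 92
71 + R(84) → 155
92 + 155 → 247
Each symbol's bit-cost is frequency × depth; summing gives 636 bits (equivalently 20 + 51 + 71 + 92 + 155 + 247).

636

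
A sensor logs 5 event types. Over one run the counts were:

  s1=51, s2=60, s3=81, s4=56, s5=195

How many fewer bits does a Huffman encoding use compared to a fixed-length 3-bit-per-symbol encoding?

Fixed-length: 3 bits × 443 symbols = 1329 bits.
Huffman merges:
merge s1(51) and s4(56): 107
merge s2(60) and s3(81): 141
merge 107 and 141: 248
merge s5(195) and 248: 443
Huffman total = 107 + 141 + 248 + 443 = 939 bits.
Saving = 1329 − 939 = 390 bits.

390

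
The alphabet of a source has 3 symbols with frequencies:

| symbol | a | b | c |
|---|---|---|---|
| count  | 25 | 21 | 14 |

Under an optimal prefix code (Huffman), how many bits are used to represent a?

Build the tree from the bottom:
combine c(14), b(21) → 35
combine a(25), 35 → 60
a sits one level below the root: a 1-bit codeword.

1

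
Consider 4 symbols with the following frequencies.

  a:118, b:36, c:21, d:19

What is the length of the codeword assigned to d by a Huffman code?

Huffman merges, smallest pair first:
combine d(19), c(21) → 40
combine b(36), 40 → 76
combine 76, a(118) → 194
d's leaf is at depth 3, giving a 3-bit codeword.

3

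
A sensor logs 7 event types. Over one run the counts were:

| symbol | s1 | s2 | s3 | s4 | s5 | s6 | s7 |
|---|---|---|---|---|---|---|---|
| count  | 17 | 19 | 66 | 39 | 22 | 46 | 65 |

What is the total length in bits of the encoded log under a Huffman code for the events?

Merge the two smallest weights repeatedly:
s1(17) + s2(19) → 36
s5(22) + 36 → 58
s4(39) + s6(46) → 85
58 + s7(65) → 123
s3(66) + 85 → 151
123 + 151 → 274
Total encoded bits = sum of merged weights = 36 + 58 + 85 + 123 + 151 + 274 = 727.

727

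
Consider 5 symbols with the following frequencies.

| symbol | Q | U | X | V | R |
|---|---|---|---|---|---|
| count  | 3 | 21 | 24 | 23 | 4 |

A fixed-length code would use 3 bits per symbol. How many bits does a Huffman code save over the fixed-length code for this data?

Fixed-length: 3 bits × 75 symbols = 225 bits.
Huffman merges:
Q(3) + R(4) → 7
7 + U(21) → 28
V(23) + X(24) → 47
28 + 47 → 75
Huffman total = 7 + 28 + 47 + 75 = 157 bits.
Saving = 225 − 157 = 68 bits.

68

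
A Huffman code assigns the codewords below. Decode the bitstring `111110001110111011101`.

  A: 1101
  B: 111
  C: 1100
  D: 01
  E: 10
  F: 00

Read left to right; each codeword is recognised as soon as it completes (prefix code):
  111→B | 1100→C | 01→D | 1101→A | 1101→A | 1101→A
Decoded message: BCDAAA

BCDAAA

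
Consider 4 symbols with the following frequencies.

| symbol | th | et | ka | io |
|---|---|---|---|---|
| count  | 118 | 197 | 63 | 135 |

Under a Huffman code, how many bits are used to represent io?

2

Repeatedly merge the two smallest:
combine ka(63), th(118) → 181
combine io(135), 181 → 316
combine et(197), 316 → 513
io sits 2 levels below the root, so its codeword is 2 bits.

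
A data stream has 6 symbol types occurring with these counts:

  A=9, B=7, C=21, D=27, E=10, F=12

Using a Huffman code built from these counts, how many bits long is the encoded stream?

210

Merge the two smallest weights repeatedly:
combine B(7), A(9) → 16
combine E(10), F(12) → 22
combine 16, C(21) → 37
combine 22, D(27) → 49
combine 37, 49 → 86
Total encoded bits = sum of merged weights = 16 + 22 + 37 + 49 + 86 = 210.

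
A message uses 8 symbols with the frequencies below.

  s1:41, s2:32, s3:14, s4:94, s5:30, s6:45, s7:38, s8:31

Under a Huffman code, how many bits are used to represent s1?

Build the tree from the bottom:
combine s3(14), s5(30) → 44
combine s8(31), s2(32) → 63
combine s7(38), s1(41) → 79
combine 44, s6(45) → 89
combine 63, 79 → 142
combine 89, s4(94) → 183
combine 142, 183 → 325
The subtree containing s1 is merged 3 times, so code length = 3.

3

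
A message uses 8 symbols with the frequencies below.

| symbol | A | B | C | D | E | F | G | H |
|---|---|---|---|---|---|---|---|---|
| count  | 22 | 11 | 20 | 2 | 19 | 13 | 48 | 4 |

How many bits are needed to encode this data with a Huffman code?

Greedily combine the two least-frequent nodes:
combine D(2), H(4) → 6
combine 6, B(11) → 17
combine F(13), 17 → 30
combine E(19), C(20) → 39
combine A(22), 30 → 52
combine 39, G(48) → 87
combine 52, 87 → 139
Each symbol's bit-cost is frequency × depth; summing gives 370 bits (equivalently 6 + 17 + 30 + 39 + 52 + 87 + 139).

370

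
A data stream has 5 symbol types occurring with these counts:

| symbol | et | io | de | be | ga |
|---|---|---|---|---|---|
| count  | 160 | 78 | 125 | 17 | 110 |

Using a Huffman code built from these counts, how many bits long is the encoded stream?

Greedily combine the two least-frequent nodes:
be(17) + io(78) → 95
95 + ga(110) → 205
de(125) + et(160) → 285
205 + 285 → 490
The encoded length is the sum of every internal node's weight: 95 + 205 + 285 + 490 = 1075 bits.

1075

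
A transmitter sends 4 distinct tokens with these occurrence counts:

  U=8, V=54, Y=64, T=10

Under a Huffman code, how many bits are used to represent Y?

Huffman merges, smallest pair first:
U(8) + T(10) → 18
18 + V(54) → 72
Y(64) + 72 → 136
Y is merged only at the final step, so code length = 1.

1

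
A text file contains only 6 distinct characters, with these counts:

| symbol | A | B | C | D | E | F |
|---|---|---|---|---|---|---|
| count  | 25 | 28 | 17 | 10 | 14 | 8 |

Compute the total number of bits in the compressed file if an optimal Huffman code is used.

253

Greedily combine the two least-frequent nodes:
F(8) + D(10) → 18
E(14) + C(17) → 31
18 + A(25) → 43
B(28) + 31 → 59
43 + 59 → 102
The encoded length is the sum of every internal node's weight: 18 + 31 + 43 + 59 + 102 = 253 bits.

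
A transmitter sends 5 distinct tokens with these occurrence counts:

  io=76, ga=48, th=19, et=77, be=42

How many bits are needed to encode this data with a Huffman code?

Greedily combine the two least-frequent nodes:
combine th(19), be(42) → 61
combine ga(48), 61 → 109
combine io(76), et(77) → 153
combine 109, 153 → 262
The encoded length is the sum of every internal node's weight: 61 + 109 + 153 + 262 = 585 bits.

585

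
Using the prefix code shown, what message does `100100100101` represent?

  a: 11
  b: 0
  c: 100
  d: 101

cccd

Read left to right; each codeword is recognised as soon as it completes (prefix code):
  100→c | 100→c | 100→c | 101→d
Decoded message: cccd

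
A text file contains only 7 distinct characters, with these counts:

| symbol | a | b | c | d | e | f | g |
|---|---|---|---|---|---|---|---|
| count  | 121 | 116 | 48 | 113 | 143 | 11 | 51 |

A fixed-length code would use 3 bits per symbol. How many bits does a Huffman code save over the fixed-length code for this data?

211

Fixed-length: 3 bits × 603 symbols = 1809 bits.
Huffman merges:
f(11) + c(48) → 59
g(51) + 59 → 110
110 + d(113) → 223
b(116) + a(121) → 237
e(143) + 223 → 366
237 + 366 → 603
Huffman total = 59 + 110 + 223 + 237 + 366 + 603 = 1598 bits.
Saving = 1809 − 1598 = 211 bits.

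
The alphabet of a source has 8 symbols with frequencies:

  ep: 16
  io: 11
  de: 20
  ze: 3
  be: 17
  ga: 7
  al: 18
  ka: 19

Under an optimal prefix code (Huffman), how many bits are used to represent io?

Build the tree from the bottom:
merge ze(3) and ga(7): 10
merge 10 and io(11): 21
merge ep(16) and be(17): 33
merge al(18) and ka(19): 37
merge de(20) and 21: 41
merge 33 and 37: 70
merge 41 and 70: 111
The subtree containing io is merged 3 times, so code length = 3.

3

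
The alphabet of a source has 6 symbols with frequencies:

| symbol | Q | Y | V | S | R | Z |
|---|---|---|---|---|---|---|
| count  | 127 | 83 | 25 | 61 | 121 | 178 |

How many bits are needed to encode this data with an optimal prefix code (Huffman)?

1445

Merge the two smallest weights repeatedly:
V(25) + S(61) → 86
Y(83) + 86 → 169
R(121) + Q(127) → 248
169 + Z(178) → 347
248 + 347 → 595
Each symbol's bit-cost is frequency × depth; summing gives 1445 bits (equivalently 86 + 169 + 248 + 347 + 595).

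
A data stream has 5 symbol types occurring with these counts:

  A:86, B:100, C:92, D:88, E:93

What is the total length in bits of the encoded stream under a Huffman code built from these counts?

Greedily combine the two least-frequent nodes:
merge A(86) and D(88): 174
merge C(92) and E(93): 185
merge B(100) and 174: 274
merge 185 and 274: 459
The encoded length is the sum of every internal node's weight: 174 + 185 + 274 + 459 = 1092 bits.

1092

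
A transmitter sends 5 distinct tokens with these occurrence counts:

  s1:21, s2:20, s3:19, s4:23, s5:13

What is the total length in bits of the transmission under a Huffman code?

Build the Huffman tree bottom-up:
s5(13) + s3(19) → 32
s2(20) + s1(21) → 41
s4(23) + 32 → 55
41 + 55 → 96
Total encoded bits = sum of merged weights = 32 + 41 + 55 + 96 = 224.

224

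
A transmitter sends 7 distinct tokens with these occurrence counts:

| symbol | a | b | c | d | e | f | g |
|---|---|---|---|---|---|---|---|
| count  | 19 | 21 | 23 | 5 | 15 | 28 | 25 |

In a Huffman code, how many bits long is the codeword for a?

Repeatedly merge the two smallest:
combine d(5), e(15) → 20
combine a(19), 20 → 39
combine b(21), c(23) → 44
combine g(25), f(28) → 53
combine 39, 44 → 83
combine 53, 83 → 136
a sits 3 levels below the root, so its codeword is 3 bits.

3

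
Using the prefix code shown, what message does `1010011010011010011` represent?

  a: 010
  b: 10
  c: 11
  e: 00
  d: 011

bbdadad

Read left to right; each codeword is recognised as soon as it completes (prefix code):
  10→b | 10→b | 011→d | 010→a | 011→d | 010→a | 011→d
Decoded message: bbdadad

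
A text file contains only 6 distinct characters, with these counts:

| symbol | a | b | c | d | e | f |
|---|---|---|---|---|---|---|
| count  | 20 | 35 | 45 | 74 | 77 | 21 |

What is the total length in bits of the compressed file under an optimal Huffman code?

661

Build the Huffman tree bottom-up:
a(20) + f(21) → 41
b(35) + 41 → 76
c(45) + d(74) → 119
76 + e(77) → 153
119 + 153 → 272
Each symbol's bit-cost is frequency × depth; summing gives 661 bits (equivalently 41 + 76 + 119 + 153 + 272).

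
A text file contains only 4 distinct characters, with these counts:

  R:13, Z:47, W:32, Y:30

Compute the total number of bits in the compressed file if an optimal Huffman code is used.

240

Merge the two smallest weights repeatedly:
R(13) + Y(30) → 43
W(32) + 43 → 75
Z(47) + 75 → 122
Total encoded bits = sum of merged weights = 43 + 75 + 122 = 240.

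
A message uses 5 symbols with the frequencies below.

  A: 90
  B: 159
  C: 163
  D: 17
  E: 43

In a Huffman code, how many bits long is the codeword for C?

1

Huffman merges, smallest pair first:
combine D(17), E(43) → 60
combine 60, A(90) → 150
combine 150, B(159) → 309
combine C(163), 309 → 472
C sits one level below the root: a 1-bit codeword.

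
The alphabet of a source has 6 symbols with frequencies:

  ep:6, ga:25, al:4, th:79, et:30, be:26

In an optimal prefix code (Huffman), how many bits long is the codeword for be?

3

Repeatedly merge the two smallest:
al(4) + ep(6) → 10
10 + ga(25) → 35
be(26) + et(30) → 56
35 + 56 → 91
th(79) + 91 → 170
be's leaf is at depth 3, giving a 3-bit codeword.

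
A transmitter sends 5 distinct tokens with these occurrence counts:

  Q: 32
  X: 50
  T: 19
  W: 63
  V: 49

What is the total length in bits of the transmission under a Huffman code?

Build the Huffman tree bottom-up:
combine T(19), Q(32) → 51
combine V(49), X(50) → 99
combine 51, W(63) → 114
combine 99, 114 → 213
Each symbol's bit-cost is frequency × depth; summing gives 477 bits (equivalently 51 + 99 + 114 + 213).

477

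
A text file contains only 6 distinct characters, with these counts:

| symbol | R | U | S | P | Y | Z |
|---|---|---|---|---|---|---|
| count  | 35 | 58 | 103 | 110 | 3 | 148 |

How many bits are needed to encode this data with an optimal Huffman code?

1048

Greedily combine the two least-frequent nodes:
merge Y(3) and R(35): 38
merge 38 and U(58): 96
merge 96 and S(103): 199
merge P(110) and Z(148): 258
merge 199 and 258: 457
Each symbol's bit-cost is frequency × depth; summing gives 1048 bits (equivalently 38 + 96 + 199 + 258 + 457).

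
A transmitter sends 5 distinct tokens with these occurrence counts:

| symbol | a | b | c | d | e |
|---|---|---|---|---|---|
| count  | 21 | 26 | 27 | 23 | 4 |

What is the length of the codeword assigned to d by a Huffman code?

2

Build the tree from the bottom:
combine e(4), a(21) → 25
combine d(23), 25 → 48
combine b(26), c(27) → 53
combine 48, 53 → 101
d sits 2 levels below the root, so its codeword is 2 bits.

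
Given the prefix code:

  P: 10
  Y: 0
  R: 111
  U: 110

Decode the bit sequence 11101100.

Read left to right; each codeword is recognised as soon as it completes (prefix code):
  111→R | 0→Y | 110→U | 0→Y
Decoded message: RYUY

RYUY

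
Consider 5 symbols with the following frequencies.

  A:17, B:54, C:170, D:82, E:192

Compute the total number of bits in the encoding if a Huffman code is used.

1062

Greedily combine the two least-frequent nodes:
A(17) + B(54) → 71
71 + D(82) → 153
153 + C(170) → 323
E(192) + 323 → 515
Each symbol's bit-cost is frequency × depth; summing gives 1062 bits (equivalently 71 + 153 + 323 + 515).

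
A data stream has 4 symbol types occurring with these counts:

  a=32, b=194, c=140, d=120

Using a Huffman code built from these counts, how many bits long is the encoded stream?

930

Build the Huffman tree bottom-up:
a(32) + d(120) → 152
c(140) + 152 → 292
b(194) + 292 → 486
The encoded length is the sum of every internal node's weight: 152 + 292 + 486 = 930 bits.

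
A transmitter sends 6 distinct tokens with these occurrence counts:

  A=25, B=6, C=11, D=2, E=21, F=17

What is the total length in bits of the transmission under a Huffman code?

191

Greedily combine the two least-frequent nodes:
combine D(2), B(6) → 8
combine 8, C(11) → 19
combine F(17), 19 → 36
combine E(21), A(25) → 46
combine 36, 46 → 82
Each symbol's bit-cost is frequency × depth; summing gives 191 bits (equivalently 8 + 19 + 36 + 46 + 82).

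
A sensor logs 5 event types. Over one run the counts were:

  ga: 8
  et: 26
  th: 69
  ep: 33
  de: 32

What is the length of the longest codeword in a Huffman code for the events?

Merge the two lowest-weight nodes at each step:
ga(8) + et(26) → 34
de(32) + ep(33) → 65
34 + 65 → 99
th(69) + 99 → 168
Maximum depth reached is 3.

3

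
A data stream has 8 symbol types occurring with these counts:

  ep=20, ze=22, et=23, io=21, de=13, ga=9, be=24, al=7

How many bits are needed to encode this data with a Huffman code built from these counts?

Build the Huffman tree bottom-up:
al(7) + ga(9) → 16
de(13) + 16 → 29
ep(20) + io(21) → 41
ze(22) + et(23) → 45
be(24) + 29 → 53
41 + 45 → 86
53 + 86 → 139
Each symbol's bit-cost is frequency × depth; summing gives 409 bits (equivalently 16 + 29 + 41 + 45 + 53 + 86 + 139).

409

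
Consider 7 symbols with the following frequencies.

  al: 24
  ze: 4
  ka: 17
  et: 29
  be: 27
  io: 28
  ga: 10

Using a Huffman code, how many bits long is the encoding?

Greedily combine the two least-frequent nodes:
ze(4) + ga(10) → 14
14 + ka(17) → 31
al(24) + be(27) → 51
io(28) + et(29) → 57
31 + 51 → 82
57 + 82 → 139
Total encoded bits = sum of merged weights = 14 + 31 + 51 + 57 + 82 + 139 = 374.

374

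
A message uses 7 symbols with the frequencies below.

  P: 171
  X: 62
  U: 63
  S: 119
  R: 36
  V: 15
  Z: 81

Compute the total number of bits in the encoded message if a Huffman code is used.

1402

Greedily combine the two least-frequent nodes:
merge V(15) and R(36): 51
merge 51 and X(62): 113
merge U(63) and Z(81): 144
merge 113 and S(119): 232
merge 144 and P(171): 315
merge 232 and 315: 547
The encoded length is the sum of every internal node's weight: 51 + 113 + 144 + 232 + 315 + 547 = 1402 bits.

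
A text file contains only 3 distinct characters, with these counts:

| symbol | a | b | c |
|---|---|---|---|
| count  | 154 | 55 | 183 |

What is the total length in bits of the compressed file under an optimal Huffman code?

601

Greedily combine the two least-frequent nodes:
b(55) + a(154) → 209
c(183) + 209 → 392
Each symbol's bit-cost is frequency × depth; summing gives 601 bits (equivalently 209 + 392).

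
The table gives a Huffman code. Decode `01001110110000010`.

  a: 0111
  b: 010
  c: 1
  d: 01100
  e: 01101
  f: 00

badfb

Read left to right; each codeword is recognised as soon as it completes (prefix code):
  010→b | 0111→a | 01100→d | 00→f | 010→b
Decoded message: badfb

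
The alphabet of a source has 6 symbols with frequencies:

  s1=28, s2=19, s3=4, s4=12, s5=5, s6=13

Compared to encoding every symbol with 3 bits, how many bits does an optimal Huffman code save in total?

51

Fixed-length: 3 bits × 81 symbols = 243 bits.
Huffman merges:
s3(4) + s5(5) → 9
9 + s4(12) → 21
s6(13) + s2(19) → 32
21 + s1(28) → 49
32 + 49 → 81
Huffman total = 9 + 21 + 32 + 49 + 81 = 192 bits.
Saving = 243 − 192 = 51 bits.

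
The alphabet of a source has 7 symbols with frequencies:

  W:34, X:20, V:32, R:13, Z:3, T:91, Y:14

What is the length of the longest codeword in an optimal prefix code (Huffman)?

Merge the two lowest-weight nodes at each step:
Z(3) + R(13) → 16
Y(14) + 16 → 30
X(20) + 30 → 50
V(32) + W(34) → 66
50 + 66 → 116
T(91) + 116 → 207
The first pair merged (Z, R) ends up deepest, at depth 5.

5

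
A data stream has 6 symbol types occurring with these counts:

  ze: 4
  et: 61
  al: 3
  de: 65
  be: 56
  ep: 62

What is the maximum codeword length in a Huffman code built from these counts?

Merge the two lowest-weight nodes at each step:
combine al(3), ze(4) → 7
combine 7, be(56) → 63
combine et(61), ep(62) → 123
combine 63, de(65) → 128
combine 123, 128 → 251
The first pair merged (al, ze) ends up deepest, at depth 4.

4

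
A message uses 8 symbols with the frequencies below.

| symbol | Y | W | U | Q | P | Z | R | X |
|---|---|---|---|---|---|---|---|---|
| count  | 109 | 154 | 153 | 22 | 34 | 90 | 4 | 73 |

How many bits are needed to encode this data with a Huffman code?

1696

Build the Huffman tree bottom-up:
merge R(4) and Q(22): 26
merge 26 and P(34): 60
merge 60 and X(73): 133
merge Z(90) and Y(109): 199
merge 133 and U(153): 286
merge W(154) and 199: 353
merge 286 and 353: 639
Each symbol's bit-cost is frequency × depth; summing gives 1696 bits (equivalently 26 + 60 + 133 + 199 + 286 + 353 + 639).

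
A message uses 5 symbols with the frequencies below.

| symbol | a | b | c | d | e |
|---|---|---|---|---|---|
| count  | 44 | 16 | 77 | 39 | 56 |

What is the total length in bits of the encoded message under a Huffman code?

519

Merge the two smallest weights repeatedly:
merge b(16) and d(39): 55
merge a(44) and 55: 99
merge e(56) and c(77): 133
merge 99 and 133: 232
Each symbol's bit-cost is frequency × depth; summing gives 519 bits (equivalently 55 + 99 + 133 + 232).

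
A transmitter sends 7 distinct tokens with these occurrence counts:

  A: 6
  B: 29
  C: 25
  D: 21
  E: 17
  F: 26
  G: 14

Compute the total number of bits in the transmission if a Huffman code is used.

379

Build the Huffman tree bottom-up:
A(6) + G(14) → 20
E(17) + 20 → 37
D(21) + C(25) → 46
F(26) + B(29) → 55
37 + 46 → 83
55 + 83 → 138
The encoded length is the sum of every internal node's weight: 20 + 37 + 46 + 55 + 83 + 138 = 379 bits.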